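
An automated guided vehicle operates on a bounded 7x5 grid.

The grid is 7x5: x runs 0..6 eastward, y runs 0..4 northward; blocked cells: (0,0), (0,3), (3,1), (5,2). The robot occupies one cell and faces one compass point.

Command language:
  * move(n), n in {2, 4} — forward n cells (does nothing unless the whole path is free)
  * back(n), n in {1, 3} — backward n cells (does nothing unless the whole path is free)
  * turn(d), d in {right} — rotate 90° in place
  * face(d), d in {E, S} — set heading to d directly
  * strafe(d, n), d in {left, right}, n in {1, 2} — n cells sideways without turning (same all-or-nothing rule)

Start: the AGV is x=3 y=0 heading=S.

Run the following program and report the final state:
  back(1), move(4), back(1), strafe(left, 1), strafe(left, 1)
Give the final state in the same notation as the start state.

start: x=3 y=0 heading=S
[1] after back(1): x=3 y=0 heading=S
[2] after move(4): x=3 y=0 heading=S
[3] after back(1): x=3 y=0 heading=S
[4] after strafe(left, 1): x=4 y=0 heading=S
[5] after strafe(left, 1): x=5 y=0 heading=S

x=5 y=0 heading=S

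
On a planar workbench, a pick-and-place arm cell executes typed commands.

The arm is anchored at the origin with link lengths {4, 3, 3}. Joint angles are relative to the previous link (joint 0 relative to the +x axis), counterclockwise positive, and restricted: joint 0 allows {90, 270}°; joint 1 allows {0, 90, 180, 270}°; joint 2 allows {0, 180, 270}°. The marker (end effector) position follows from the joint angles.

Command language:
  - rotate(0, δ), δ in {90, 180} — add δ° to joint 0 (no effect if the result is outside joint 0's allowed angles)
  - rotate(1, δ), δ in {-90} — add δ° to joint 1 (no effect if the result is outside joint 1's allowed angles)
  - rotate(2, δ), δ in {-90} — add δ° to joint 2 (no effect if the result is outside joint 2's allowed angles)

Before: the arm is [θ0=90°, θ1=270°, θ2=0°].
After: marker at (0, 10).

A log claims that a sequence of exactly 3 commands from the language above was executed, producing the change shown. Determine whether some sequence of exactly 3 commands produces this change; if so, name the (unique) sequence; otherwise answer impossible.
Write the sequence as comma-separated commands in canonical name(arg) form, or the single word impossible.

rotate(1, -90), rotate(1, -90), rotate(1, -90)

initial: [θ0=90°, θ1=270°, θ2=0°]
1. rotate(1, -90) → [θ0=90°, θ1=180°, θ2=0°]
2. rotate(1, -90) → [θ0=90°, θ1=90°, θ2=0°]
3. rotate(1, -90) → [θ0=90°, θ1=0°, θ2=0°]
no rival 3-sequence matches.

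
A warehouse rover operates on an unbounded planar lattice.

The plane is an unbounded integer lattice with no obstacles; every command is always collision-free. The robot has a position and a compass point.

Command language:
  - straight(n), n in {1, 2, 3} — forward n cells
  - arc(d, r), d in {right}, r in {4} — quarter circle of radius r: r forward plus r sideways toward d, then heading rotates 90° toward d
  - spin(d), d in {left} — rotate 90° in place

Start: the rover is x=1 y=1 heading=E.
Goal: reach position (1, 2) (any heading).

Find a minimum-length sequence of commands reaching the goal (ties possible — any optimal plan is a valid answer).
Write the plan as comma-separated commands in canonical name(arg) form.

spin(left), straight(1)

begin: x=1 y=1 heading=E
1. spin(left) → x=1 y=1 heading=N
2. straight(1) → x=1 y=2 heading=N
minimal: 2 command(s), checked below 2.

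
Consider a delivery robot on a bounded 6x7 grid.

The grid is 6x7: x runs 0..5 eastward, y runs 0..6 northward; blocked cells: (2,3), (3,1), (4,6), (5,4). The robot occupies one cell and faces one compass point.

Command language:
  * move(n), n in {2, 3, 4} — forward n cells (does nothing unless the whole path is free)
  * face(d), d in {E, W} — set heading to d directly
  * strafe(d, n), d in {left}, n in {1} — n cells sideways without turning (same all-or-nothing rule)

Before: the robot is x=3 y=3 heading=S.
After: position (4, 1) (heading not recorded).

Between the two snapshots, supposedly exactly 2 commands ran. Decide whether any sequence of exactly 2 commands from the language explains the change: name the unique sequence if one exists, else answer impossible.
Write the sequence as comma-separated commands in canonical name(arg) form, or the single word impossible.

key: order matters: swapping strafe(left, 1) and move(2) lands elsewhere
start: x=3 y=3 heading=S
1. strafe(left, 1) → x=4 y=3 heading=S
2. move(2) → x=4 y=1 heading=S
uniquely the one of 36 2-step routes that fits.

strafe(left, 1), move(2)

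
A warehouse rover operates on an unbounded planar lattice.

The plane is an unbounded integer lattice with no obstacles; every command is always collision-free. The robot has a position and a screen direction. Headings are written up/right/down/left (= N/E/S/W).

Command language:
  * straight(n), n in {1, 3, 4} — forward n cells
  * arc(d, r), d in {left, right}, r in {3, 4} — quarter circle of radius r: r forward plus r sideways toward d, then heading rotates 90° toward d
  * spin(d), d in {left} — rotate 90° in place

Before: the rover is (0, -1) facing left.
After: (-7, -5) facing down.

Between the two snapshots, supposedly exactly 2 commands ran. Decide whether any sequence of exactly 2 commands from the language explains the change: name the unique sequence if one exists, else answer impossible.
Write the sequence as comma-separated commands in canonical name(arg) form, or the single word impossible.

key: position moved to (-7,-5) AND the heading swung to S — translation plus rotation needed
from: (0, -1) facing left
t=1 straight(3) ⇒ (-3, -1) facing left
t=2 arc(left, 4) ⇒ (-7, -5) facing down
all 64 alternatives checked — unique.

straight(3), arc(left, 4)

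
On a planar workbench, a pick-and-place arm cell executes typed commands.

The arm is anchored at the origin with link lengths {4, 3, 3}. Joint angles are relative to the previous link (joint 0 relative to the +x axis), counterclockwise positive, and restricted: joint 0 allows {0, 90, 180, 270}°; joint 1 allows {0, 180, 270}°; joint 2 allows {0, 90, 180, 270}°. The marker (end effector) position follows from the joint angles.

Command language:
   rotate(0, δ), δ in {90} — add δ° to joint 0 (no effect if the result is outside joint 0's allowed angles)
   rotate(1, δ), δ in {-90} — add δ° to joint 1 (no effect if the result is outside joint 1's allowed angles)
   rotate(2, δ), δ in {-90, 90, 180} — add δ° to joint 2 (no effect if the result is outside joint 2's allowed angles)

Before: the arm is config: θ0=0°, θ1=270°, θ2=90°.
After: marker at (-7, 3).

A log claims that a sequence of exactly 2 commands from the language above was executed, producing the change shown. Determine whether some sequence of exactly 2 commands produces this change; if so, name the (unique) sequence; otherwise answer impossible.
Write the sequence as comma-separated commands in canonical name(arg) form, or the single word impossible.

start: config: θ0=0°, θ1=270°, θ2=90°
1. rotate(0, 90) → config: θ0=90°, θ1=270°, θ2=90°
2. rotate(0, 90) → config: θ0=180°, θ1=270°, θ2=90°
no other 2-command option fits: unique.

rotate(0, 90), rotate(0, 90)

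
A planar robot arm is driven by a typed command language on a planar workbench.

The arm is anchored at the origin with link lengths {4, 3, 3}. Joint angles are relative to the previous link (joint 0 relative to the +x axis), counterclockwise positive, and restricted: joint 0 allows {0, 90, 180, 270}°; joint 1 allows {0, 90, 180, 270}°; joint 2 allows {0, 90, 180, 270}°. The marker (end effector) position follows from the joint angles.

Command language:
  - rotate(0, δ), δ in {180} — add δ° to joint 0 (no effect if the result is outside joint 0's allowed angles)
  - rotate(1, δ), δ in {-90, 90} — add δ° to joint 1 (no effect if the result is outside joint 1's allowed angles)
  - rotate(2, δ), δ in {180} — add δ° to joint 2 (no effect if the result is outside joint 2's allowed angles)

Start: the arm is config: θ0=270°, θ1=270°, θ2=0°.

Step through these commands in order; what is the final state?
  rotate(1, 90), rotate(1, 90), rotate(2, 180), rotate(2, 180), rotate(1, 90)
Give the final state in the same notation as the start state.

config: θ0=270°, θ1=180°, θ2=0°

start: config: θ0=270°, θ1=270°, θ2=0°
[1] after rotate(1, 90): config: θ0=270°, θ1=0°, θ2=0°
[2] after rotate(1, 90): config: θ0=270°, θ1=90°, θ2=0°
[3] after rotate(2, 180): config: θ0=270°, θ1=90°, θ2=180°
[4] after rotate(2, 180): config: θ0=270°, θ1=90°, θ2=0°
[5] after rotate(1, 90): config: θ0=270°, θ1=180°, θ2=0°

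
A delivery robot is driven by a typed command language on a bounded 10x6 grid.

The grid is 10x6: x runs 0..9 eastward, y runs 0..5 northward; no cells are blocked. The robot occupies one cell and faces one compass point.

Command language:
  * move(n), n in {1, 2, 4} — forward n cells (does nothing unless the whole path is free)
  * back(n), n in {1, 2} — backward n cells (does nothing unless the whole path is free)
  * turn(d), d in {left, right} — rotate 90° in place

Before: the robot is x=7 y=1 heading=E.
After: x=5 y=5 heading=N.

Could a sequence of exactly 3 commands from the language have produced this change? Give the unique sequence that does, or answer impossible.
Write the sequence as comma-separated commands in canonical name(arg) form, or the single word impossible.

back(2), turn(left), move(4)

key: position moved to (5,5) AND the heading swung to N — translation plus rotation needed
t0: x=7 y=1 heading=E
[1] after back(2): x=5 y=1 heading=E
[2] after turn(left): x=5 y=1 heading=N
[3] after move(4): x=5 y=5 heading=N
uniquely the one of 343 3-step routes that fits.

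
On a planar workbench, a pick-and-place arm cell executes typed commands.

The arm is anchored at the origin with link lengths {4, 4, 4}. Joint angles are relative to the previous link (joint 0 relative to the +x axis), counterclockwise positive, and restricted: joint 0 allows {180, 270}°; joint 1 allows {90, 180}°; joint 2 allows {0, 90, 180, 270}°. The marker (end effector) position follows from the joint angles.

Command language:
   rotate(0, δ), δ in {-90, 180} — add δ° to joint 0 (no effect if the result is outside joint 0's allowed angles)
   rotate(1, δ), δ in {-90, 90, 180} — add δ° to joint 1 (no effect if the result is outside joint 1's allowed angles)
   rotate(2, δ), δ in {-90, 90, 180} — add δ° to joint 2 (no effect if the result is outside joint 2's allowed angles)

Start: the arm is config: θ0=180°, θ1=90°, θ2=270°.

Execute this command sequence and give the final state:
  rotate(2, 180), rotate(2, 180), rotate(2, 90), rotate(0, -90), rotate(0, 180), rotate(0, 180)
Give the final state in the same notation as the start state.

config: θ0=180°, θ1=90°, θ2=0°

t0: config: θ0=180°, θ1=90°, θ2=270°
t=1 rotate(2, 180) ⇒ config: θ0=180°, θ1=90°, θ2=90°
t=2 rotate(2, 180) ⇒ config: θ0=180°, θ1=90°, θ2=270°
t=3 rotate(2, 90) ⇒ config: θ0=180°, θ1=90°, θ2=0°
t=4 rotate(0, -90) ⇒ config: θ0=180°, θ1=90°, θ2=0°
t=5 rotate(0, 180) ⇒ config: θ0=180°, θ1=90°, θ2=0°
t=6 rotate(0, 180) ⇒ config: θ0=180°, θ1=90°, θ2=0°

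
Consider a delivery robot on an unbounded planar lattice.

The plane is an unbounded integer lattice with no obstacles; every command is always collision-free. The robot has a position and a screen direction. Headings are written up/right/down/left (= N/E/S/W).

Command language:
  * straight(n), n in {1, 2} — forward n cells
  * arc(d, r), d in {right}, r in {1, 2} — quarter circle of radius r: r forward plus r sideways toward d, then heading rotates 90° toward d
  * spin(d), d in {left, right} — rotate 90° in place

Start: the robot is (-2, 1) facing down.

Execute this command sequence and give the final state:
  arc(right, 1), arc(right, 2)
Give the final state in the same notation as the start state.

(-5, 2) facing up

initial: (-2, 1) facing down
[1] after arc(right, 1): (-3, 0) facing left
[2] after arc(right, 2): (-5, 2) facing up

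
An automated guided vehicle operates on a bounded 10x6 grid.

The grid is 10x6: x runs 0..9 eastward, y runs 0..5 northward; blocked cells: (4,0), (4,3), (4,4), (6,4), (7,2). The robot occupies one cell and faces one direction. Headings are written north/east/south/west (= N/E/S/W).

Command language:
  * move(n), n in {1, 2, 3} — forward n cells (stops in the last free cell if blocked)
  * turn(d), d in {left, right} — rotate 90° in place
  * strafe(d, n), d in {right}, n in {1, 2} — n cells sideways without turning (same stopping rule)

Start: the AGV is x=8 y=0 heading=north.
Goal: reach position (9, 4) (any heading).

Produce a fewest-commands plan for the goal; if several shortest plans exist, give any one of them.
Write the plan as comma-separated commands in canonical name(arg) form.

start: x=8 y=0 heading=north
t=1 strafe(right, 2) ⇒ x=9 y=0 heading=north
t=2 move(1) ⇒ x=9 y=1 heading=north
t=3 move(3) ⇒ x=9 y=4 heading=north
nothing shorter than 3 reaches the goal.

strafe(right, 2), move(1), move(3)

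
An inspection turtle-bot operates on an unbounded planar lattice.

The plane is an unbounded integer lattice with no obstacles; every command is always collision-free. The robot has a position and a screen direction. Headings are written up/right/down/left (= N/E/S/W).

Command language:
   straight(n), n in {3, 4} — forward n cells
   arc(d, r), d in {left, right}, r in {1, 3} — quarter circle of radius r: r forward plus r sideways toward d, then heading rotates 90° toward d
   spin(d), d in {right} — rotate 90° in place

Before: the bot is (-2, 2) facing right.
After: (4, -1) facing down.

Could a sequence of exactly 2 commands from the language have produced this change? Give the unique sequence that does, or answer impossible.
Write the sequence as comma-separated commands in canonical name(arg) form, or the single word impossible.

key: cell and facing (now S) both changed — the 2 commands mix motion and turning
from: (-2, 2) facing right
[1] after straight(3): (1, 2) facing right
[2] after arc(right, 3): (4, -1) facing down
all 49 alternatives checked — unique.

straight(3), arc(right, 3)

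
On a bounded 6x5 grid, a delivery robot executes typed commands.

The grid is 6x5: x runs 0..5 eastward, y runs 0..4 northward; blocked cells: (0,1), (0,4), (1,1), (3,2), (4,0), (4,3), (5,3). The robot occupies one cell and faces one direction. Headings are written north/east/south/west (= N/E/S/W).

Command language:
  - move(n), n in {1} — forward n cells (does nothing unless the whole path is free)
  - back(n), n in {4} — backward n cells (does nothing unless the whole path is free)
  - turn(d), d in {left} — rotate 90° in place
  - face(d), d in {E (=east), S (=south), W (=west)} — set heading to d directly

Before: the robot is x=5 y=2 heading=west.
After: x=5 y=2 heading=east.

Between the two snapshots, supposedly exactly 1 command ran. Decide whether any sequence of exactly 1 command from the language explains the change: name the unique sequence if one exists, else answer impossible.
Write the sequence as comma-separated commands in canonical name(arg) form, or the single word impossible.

key: parked at (5,2) the whole time — nothing moves the robot
t0: x=5 y=2 heading=west
1. face(E) → x=5 y=2 heading=east
no rival 1-sequence matches.

face(E)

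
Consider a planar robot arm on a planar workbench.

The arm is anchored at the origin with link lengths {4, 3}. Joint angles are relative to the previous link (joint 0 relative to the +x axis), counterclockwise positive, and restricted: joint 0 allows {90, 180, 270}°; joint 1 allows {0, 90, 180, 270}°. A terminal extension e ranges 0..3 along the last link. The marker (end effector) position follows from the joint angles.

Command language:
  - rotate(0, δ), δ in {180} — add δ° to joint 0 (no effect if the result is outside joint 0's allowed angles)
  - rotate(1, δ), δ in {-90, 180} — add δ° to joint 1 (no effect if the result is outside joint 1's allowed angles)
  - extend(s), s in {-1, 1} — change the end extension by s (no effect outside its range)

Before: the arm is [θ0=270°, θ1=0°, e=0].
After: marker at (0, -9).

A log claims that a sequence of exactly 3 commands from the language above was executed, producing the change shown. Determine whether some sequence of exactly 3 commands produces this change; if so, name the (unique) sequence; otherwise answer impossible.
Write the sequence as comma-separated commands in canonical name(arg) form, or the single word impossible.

key: running extend(1) before extend(-1) would end elsewhere — order is forced
t0: [θ0=270°, θ1=0°, e=0]
t=1 extend(-1) ⇒ [θ0=270°, θ1=0°, e=0]
t=2 extend(1) ⇒ [θ0=270°, θ1=0°, e=1]
t=3 extend(1) ⇒ [θ0=270°, θ1=0°, e=2]
no rival 3-sequence matches.

extend(-1), extend(1), extend(1)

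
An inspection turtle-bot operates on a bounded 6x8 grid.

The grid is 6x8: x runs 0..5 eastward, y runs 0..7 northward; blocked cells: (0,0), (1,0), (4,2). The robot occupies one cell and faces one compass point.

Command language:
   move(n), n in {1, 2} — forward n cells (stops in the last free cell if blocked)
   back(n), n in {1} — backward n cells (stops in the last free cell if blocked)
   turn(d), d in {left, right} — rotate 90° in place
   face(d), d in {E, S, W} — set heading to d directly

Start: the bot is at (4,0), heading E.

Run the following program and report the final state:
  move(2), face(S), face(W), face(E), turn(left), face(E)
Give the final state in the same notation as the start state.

start: at (4,0), heading E
[1] after move(2): at (5,0), heading E
[2] after face(S): at (5,0), heading S
[3] after face(W): at (5,0), heading W
[4] after face(E): at (5,0), heading E
[5] after turn(left): at (5,0), heading N
[6] after face(E): at (5,0), heading E

at (5,0), heading E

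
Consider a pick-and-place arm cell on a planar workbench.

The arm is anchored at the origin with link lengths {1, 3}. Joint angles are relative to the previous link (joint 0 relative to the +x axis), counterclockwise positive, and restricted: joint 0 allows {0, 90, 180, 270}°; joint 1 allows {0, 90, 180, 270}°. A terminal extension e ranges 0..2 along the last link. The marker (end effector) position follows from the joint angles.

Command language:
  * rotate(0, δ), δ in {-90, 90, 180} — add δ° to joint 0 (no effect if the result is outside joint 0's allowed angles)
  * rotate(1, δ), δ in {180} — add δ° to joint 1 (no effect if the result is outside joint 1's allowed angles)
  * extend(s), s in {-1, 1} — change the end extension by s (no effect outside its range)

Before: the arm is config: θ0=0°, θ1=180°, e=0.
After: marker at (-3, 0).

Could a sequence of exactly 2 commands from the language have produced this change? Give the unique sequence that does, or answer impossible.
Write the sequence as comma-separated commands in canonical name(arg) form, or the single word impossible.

extend(-1), extend(1)

key: running extend(1) before extend(-1) would end elsewhere — order is forced
initial: config: θ0=0°, θ1=180°, e=0
t=1 extend(-1) ⇒ config: θ0=0°, θ1=180°, e=0
t=2 extend(1) ⇒ config: θ0=0°, θ1=180°, e=1
uniquely the one of 36 2-step routes that fits.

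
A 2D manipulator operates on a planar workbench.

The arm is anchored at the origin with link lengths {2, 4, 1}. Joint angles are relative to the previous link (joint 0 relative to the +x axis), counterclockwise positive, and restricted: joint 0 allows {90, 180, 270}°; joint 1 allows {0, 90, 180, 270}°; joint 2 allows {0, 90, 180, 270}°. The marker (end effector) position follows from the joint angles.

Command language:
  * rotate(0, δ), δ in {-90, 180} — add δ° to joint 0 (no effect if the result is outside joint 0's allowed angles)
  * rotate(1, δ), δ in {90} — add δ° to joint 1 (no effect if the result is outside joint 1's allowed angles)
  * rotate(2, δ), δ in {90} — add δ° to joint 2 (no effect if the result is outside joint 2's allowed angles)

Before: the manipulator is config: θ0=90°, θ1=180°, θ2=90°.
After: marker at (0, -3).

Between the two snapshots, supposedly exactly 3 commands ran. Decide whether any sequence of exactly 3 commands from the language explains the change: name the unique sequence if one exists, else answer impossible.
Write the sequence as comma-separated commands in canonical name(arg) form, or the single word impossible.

rotate(2, 90), rotate(2, 90), rotate(2, 90)

begin: config: θ0=90°, θ1=180°, θ2=90°
1. rotate(2, 90) → config: θ0=90°, θ1=180°, θ2=180°
2. rotate(2, 90) → config: θ0=90°, θ1=180°, θ2=270°
3. rotate(2, 90) → config: θ0=90°, θ1=180°, θ2=0°
uniquely the one of 64 3-step routes that fits.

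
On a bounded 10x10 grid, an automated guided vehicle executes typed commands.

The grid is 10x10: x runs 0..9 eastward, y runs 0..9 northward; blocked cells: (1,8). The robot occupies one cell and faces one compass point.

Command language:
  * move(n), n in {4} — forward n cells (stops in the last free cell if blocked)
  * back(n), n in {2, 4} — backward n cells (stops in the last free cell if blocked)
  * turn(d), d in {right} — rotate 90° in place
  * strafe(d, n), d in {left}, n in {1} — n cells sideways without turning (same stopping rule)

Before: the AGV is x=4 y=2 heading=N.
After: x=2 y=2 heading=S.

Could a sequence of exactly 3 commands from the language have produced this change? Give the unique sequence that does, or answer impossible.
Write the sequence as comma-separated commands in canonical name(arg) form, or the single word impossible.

key: cell and facing (now S) both changed — the 3 commands mix motion and turning
start: x=4 y=2 heading=N
step 1 (turn(right)): x=4 y=2 heading=E
step 2 (back(2)): x=2 y=2 heading=E
step 3 (turn(right)): x=2 y=2 heading=S
all 125 alternatives checked — unique.

turn(right), back(2), turn(right)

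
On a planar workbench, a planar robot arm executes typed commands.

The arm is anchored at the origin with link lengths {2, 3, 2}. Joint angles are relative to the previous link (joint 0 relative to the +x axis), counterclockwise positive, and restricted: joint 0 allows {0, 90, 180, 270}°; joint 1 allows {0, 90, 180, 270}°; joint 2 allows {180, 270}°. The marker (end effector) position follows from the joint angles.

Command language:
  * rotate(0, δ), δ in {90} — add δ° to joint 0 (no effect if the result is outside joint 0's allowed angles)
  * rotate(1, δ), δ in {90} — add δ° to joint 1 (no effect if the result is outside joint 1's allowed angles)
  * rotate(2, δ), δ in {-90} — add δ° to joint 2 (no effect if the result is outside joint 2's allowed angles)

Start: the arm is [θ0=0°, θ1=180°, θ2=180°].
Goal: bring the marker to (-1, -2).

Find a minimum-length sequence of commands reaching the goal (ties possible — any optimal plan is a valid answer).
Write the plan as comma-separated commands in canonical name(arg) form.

start: [θ0=0°, θ1=180°, θ2=180°]
1. rotate(0, 90) → [θ0=90°, θ1=180°, θ2=180°]
2. rotate(0, 90) → [θ0=180°, θ1=180°, θ2=180°]
3. rotate(0, 90) → [θ0=270°, θ1=180°, θ2=180°]
4. rotate(1, 90) → [θ0=270°, θ1=270°, θ2=180°]
no 3-step plan works, so 4 is optimal.

rotate(0, 90), rotate(0, 90), rotate(0, 90), rotate(1, 90)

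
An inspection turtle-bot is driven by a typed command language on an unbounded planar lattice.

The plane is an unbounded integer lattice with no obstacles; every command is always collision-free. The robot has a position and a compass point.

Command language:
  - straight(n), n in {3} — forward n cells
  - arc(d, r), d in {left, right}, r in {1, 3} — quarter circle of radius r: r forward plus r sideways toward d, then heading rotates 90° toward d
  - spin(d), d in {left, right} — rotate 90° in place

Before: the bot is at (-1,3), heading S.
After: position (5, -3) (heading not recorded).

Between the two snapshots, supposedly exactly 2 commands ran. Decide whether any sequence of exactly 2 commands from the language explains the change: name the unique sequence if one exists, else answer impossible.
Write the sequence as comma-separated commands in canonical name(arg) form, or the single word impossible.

arc(left, 3), arc(right, 3)

key: running arc(right, 3) before arc(left, 3) would end elsewhere — order is forced
initial: at (-1,3), heading S
1. arc(left, 3) → at (2,0), heading E
2. arc(right, 3) → at (5,-3), heading S
no rival 2-sequence matches.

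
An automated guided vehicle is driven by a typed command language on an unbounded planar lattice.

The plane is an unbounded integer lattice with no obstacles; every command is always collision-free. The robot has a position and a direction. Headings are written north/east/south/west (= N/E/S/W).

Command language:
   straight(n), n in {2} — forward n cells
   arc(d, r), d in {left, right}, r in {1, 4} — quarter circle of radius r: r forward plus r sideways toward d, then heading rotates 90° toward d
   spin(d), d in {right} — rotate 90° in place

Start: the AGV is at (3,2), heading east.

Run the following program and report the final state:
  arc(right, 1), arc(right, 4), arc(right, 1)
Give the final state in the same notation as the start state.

from: at (3,2), heading east
[1] after arc(right, 1): at (4,1), heading south
[2] after arc(right, 4): at (0,-3), heading west
[3] after arc(right, 1): at (-1,-2), heading north

at (-1,-2), heading north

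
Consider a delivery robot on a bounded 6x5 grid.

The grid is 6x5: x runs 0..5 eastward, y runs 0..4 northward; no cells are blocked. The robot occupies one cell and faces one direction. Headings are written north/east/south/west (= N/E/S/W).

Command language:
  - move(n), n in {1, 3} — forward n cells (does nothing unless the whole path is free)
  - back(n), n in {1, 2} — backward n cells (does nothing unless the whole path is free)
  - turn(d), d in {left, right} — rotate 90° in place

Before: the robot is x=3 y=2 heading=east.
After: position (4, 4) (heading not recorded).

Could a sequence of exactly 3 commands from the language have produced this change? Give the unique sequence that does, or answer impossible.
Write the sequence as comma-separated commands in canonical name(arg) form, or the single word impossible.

key: order matters: swapping move(1) and back(2) lands elsewhere
t0: x=3 y=2 heading=east
1. move(1) → x=4 y=2 heading=east
2. turn(right) → x=4 y=2 heading=south
3. back(2) → x=4 y=4 heading=south
no rival 3-sequence matches.

move(1), turn(right), back(2)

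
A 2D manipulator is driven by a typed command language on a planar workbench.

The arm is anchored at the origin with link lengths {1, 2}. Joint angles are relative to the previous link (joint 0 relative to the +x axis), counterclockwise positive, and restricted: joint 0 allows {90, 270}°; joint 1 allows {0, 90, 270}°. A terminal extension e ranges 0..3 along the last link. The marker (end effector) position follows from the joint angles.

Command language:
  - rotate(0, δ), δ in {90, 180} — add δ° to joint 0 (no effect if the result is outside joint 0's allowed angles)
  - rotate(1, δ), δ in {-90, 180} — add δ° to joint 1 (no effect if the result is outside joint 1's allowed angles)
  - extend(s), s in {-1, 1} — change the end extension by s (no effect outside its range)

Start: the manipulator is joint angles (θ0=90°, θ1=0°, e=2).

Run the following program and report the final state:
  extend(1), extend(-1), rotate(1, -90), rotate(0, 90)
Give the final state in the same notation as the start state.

from: joint angles (θ0=90°, θ1=0°, e=2)
t=1 extend(1) ⇒ joint angles (θ0=90°, θ1=0°, e=3)
t=2 extend(-1) ⇒ joint angles (θ0=90°, θ1=0°, e=2)
t=3 rotate(1, -90) ⇒ joint angles (θ0=90°, θ1=270°, e=2)
t=4 rotate(0, 90) ⇒ joint angles (θ0=90°, θ1=270°, e=2)

joint angles (θ0=90°, θ1=270°, e=2)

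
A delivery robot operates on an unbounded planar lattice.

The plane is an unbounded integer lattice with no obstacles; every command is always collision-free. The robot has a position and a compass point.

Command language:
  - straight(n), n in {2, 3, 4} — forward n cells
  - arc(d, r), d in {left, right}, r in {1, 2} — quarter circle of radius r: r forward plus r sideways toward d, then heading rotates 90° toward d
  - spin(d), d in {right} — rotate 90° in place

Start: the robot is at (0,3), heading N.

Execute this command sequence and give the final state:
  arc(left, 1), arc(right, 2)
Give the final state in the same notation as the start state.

t0: at (0,3), heading N
step 1 (arc(left, 1)): at (-1,4), heading W
step 2 (arc(right, 2)): at (-3,6), heading N

at (-3,6), heading N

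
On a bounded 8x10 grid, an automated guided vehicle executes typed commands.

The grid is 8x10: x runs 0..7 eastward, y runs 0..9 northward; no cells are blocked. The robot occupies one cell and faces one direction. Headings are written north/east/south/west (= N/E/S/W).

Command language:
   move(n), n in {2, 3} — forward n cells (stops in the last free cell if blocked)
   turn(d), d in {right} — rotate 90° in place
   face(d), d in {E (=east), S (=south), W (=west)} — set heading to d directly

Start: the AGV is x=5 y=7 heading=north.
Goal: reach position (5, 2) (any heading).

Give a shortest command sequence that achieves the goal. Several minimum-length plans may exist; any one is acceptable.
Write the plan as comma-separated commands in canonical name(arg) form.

start: x=5 y=7 heading=north
step 1 (face(S)): x=5 y=7 heading=south
step 2 (move(2)): x=5 y=5 heading=south
step 3 (move(3)): x=5 y=2 heading=south
nothing shorter than 3 reaches the goal.

face(S), move(2), move(3)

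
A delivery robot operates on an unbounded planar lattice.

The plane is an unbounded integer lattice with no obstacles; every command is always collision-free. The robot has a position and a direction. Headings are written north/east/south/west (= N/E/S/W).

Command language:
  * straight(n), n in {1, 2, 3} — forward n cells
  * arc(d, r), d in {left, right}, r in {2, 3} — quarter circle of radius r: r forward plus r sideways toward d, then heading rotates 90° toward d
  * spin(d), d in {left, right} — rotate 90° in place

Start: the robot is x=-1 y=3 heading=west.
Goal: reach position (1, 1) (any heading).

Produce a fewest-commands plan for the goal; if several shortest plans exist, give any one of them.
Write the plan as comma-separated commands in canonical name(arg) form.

spin(left), arc(left, 2)

from: x=-1 y=3 heading=west
1. spin(left) → x=-1 y=3 heading=south
2. arc(left, 2) → x=1 y=1 heading=east
no 1-step plan works, so 2 is optimal.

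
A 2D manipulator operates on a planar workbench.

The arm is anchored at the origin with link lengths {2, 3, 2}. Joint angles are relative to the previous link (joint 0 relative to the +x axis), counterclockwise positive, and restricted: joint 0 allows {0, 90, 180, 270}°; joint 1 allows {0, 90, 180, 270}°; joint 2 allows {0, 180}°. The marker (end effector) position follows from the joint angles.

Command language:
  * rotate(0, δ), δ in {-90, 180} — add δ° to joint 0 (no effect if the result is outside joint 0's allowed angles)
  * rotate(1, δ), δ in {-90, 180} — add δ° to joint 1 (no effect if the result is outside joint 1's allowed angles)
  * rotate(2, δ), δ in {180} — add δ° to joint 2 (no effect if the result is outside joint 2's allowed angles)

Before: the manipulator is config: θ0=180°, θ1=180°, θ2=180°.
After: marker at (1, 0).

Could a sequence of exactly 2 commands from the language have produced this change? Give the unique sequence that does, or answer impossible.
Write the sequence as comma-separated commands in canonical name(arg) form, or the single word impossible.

rotate(0, -90), rotate(0, -90)

t0: config: θ0=180°, θ1=180°, θ2=180°
step 1 (rotate(0, -90)): config: θ0=90°, θ1=180°, θ2=180°
step 2 (rotate(0, -90)): config: θ0=0°, θ1=180°, θ2=180°
all 25 alternatives checked — unique.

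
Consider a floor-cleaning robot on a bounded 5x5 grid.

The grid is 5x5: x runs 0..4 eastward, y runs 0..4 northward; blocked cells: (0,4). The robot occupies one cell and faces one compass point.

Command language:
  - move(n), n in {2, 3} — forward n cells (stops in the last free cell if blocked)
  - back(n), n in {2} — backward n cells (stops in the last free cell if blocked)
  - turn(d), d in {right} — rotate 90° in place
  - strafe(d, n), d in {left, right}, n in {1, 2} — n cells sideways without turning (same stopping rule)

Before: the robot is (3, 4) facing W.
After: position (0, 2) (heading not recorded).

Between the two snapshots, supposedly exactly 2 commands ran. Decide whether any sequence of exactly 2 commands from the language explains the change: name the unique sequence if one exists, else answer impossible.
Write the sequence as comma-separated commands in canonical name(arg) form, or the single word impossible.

key: running move(3) before strafe(left, 2) would end elsewhere — order is forced
initial: (3, 4) facing W
[1] after strafe(left, 2): (3, 2) facing W
[2] after move(3): (0, 2) facing W
no rival 2-sequence matches.

strafe(left, 2), move(3)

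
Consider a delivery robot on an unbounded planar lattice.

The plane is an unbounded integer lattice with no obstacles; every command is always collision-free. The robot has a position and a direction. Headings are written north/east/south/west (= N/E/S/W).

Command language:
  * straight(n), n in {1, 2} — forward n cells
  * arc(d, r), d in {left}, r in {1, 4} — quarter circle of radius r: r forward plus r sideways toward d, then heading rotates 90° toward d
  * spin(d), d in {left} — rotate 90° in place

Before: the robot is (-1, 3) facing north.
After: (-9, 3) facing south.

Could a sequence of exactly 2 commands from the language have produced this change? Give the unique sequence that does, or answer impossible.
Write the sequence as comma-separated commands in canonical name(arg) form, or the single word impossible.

arc(left, 4), arc(left, 4)

key: position moved to (-9,3) AND the heading swung to S — translation plus rotation needed
t0: (-1, 3) facing north
t=1 arc(left, 4) ⇒ (-5, 7) facing west
t=2 arc(left, 4) ⇒ (-9, 3) facing south
uniquely the one of 25 2-step routes that fits.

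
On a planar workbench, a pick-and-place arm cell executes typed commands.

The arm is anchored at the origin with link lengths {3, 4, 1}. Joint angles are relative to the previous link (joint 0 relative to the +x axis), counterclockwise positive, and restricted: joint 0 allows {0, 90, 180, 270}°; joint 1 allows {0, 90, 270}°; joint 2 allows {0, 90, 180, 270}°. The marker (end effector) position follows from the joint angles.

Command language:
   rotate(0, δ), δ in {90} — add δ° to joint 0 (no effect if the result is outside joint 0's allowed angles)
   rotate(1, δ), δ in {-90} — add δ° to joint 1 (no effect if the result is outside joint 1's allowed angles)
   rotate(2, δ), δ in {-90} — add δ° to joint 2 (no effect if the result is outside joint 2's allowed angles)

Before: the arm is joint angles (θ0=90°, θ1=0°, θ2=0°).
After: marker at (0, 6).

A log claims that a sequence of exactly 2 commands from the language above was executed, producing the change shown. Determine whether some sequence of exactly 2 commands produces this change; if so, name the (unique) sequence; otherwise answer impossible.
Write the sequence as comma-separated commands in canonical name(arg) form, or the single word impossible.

rotate(2, -90), rotate(2, -90)

start: joint angles (θ0=90°, θ1=0°, θ2=0°)
[1] after rotate(2, -90): joint angles (θ0=90°, θ1=0°, θ2=270°)
[2] after rotate(2, -90): joint angles (θ0=90°, θ1=0°, θ2=180°)
uniquely the one of 9 2-step routes that fits.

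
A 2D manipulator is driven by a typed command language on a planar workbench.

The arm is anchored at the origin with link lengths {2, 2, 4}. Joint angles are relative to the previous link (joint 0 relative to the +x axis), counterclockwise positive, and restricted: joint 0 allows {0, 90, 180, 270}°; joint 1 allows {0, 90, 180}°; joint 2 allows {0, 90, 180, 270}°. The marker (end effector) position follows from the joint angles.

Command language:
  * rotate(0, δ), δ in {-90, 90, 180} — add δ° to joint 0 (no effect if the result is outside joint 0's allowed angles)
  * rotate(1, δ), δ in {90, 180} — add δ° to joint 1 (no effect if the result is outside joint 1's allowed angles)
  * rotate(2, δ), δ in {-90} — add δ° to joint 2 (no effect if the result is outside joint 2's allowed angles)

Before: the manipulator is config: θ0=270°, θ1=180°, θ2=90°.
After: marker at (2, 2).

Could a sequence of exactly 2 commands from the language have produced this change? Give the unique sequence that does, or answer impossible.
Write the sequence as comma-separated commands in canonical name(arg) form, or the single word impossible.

rotate(1, 180), rotate(1, 90)

key: running rotate(1, 90) before rotate(1, 180) would end elsewhere — order is forced
initial: config: θ0=270°, θ1=180°, θ2=90°
1. rotate(1, 180) → config: θ0=270°, θ1=0°, θ2=90°
2. rotate(1, 90) → config: θ0=270°, θ1=90°, θ2=90°
all 36 alternatives checked — unique.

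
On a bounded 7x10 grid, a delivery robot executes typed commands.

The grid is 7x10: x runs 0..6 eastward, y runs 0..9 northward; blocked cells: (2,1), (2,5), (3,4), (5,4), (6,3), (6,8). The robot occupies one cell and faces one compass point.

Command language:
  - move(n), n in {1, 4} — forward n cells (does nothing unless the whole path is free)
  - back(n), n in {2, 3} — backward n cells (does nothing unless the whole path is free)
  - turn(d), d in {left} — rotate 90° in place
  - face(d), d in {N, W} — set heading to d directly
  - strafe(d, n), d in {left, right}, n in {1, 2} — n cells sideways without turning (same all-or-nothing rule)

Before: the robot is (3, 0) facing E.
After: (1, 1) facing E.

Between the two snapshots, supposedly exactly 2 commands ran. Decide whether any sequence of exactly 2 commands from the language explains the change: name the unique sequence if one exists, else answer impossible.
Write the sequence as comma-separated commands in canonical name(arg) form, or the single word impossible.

back(2), strafe(left, 1)

key: still facing E at the end — nothing in the sequence rotates
start: (3, 0) facing E
t=1 back(2) ⇒ (1, 0) facing E
t=2 strafe(left, 1) ⇒ (1, 1) facing E
no other 2-command option fits: unique.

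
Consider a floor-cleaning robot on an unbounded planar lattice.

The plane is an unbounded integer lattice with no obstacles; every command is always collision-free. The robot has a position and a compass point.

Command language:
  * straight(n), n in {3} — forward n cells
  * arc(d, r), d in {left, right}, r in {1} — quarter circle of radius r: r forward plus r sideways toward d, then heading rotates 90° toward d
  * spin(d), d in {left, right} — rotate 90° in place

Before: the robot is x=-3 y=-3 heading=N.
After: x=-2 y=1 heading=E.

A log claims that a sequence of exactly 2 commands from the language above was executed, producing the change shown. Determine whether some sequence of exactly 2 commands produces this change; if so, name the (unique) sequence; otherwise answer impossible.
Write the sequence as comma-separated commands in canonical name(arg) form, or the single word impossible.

key: order matters: swapping straight(3) and arc(right, 1) lands elsewhere
from: x=-3 y=-3 heading=N
1. straight(3) → x=-3 y=0 heading=N
2. arc(right, 1) → x=-2 y=1 heading=E
all 25 alternatives checked — unique.

straight(3), arc(right, 1)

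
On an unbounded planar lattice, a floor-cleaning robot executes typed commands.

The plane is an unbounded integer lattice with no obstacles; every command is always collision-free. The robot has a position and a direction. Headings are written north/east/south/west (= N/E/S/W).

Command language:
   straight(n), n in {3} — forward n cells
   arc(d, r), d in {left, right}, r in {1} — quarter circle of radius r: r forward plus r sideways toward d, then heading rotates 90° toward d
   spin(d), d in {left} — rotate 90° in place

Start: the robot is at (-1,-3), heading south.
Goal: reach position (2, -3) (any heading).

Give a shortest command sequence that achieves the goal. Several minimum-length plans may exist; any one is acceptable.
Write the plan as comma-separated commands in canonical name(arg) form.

spin(left), straight(3)

from: at (-1,-3), heading south
step 1 (spin(left)): at (-1,-3), heading east
step 2 (straight(3)): at (2,-3), heading east
no 1-step plan works, so 2 is optimal.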